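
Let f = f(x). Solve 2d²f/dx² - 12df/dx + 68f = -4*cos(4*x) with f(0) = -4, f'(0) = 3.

f = -cos(4*x)/25 + 4*sin(4*x)/75 - 99*cos(5*x)*exp(3*x)/25 + 44*exp(3*x)*sin(5*x)/15

Divide through by 2: f'' - 6f' + 34f = -2*cos(4*x).
Characteristic equation r² - 6r + 34 = 0 has discriminant (-6)² - 4·(34) = -100 < 0, so r = 3 ± 5i.
Hence f_h = C1*cos(5*x)*exp(3*x) + C2*exp(3*x)*sin(5*x).
Try f_p = A*cos(4*x) + B*sin(4*x). Substituting and equating the coefficients of cos(4x) and sin(4x) gives A = -1/25, B = 4/75, so f_p = -cos(4*x)/25 + 4*sin(4*x)/75.
General solution: f = -cos(4*x)/25 + 4*sin(4*x)/75 + C1*cos(5*x)*exp(3*x) + C2*exp(3*x)*sin(5*x).
Apply the initial conditions: f(0) = -1/25 + C1 = -4 and f'(0) = 16/75 + 3*C1 + 5*C2 = 3. Solving gives C1 = -99/25, C2 = 44/15.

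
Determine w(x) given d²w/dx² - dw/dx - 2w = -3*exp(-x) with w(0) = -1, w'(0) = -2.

w = -4*exp(2*x)/3 + exp(-x)/3 + x*exp(-x)

Characteristic equation r² - r - 2 = 0 factors as (r + 1)(r - 2) = 0, so r = -1, 2.
Hence w_h = C1*exp(-x) + C2*exp(2*x).
Since exp(-x) solves the homogeneous equation (r = -1 is a root of multiplicity 1), multiply the trial by x. Try w_p = A*x*exp(-x). Substituting into the equation and dividing by exp(-x) gives A = 1, so w_p = x*exp(-x).
General solution: w = C1*exp(-x) + C2*exp(2*x) + x*exp(-x).
Apply the initial conditions: w(0) = C1 + C2 = -1 and w'(0) = 1 - C1 + 2*C2 = -2. Solving gives C1 = 1/3, C2 = -4/3.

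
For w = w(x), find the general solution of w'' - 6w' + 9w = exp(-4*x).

Characteristic equation r² - 6r + 9 = 0 has discriminant (-6)² - 4·(9) = 0, so r = 3 is a repeated root.
Hence w_h = (C1 + C2*x)*exp(3*x).
Try w_p = A*exp(-4*x). Substituting into the equation and dividing by exp(-4*x) gives A = 1/49, so w_p = exp(-4*x)/49.

w = exp(-4*x)/49 + C1*exp(3*x) + C2*x*exp(3*x)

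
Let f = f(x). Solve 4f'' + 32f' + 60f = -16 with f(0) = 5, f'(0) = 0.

Divide through by 4: f'' + 8f' + 15f = -4.
Characteristic equation r² + 8r + 15 = 0 factors as (r + 3)(r + 5) = 0, so r = -3, -5.
Hence f_h = C1*exp(-3*x) + C2*exp(-5*x).
For the particular solution try f_p = A0. Substituting and matching coefficients of each power of x gives A0 = -4/15, so f_p = -4/15.
General solution: f = -4/15 + C1*exp(-3*x) + C2*exp(-5*x).
Apply the initial conditions: f(0) = -4/15 + C1 + C2 = 5 and f'(0) = -5*C2 - 3*C1 = 0. Solving gives C1 = 79/6, C2 = -79/10.

f = -4/15 - 79*exp(-5*x)/10 + 79*exp(-3*x)/6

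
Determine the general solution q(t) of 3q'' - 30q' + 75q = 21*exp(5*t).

Divide through by 3: q'' - 10q' + 25q = 7*exp(5*t).
Characteristic equation r² - 10r + 25 = 0 has discriminant (-10)² - 4·(25) = 0, so r = 5 is a repeated root.
Hence q_h = (C1 + C2*t)*exp(5*t).
Since exp(5*t) solves the homogeneous equation (r = 5 is a root of multiplicity 2), multiply the trial by t^2. Try q_p = A*t^2*exp(5*t). Substituting into the equation and dividing by exp(5*t) gives A = 7/2, so q_p = 7*t^2*exp(5*t)/2.

q = C1*exp(5*t) + 7*t**2*exp(5*t)/2 + C2*t*exp(5*t)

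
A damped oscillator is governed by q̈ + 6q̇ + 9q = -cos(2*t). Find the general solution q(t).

Characteristic equation r² + 6r + 9 = 0 has discriminant (6)² - 4·(9) = 0, so r = -3 is a repeated root.
Hence q_h = (C1 + C2*t)*exp(-3*t).
Try q_p = A*cos(2*t) + B*sin(2*t). Substituting and equating the coefficients of cos(2t) and sin(2t) gives A = -5/169, B = -12/169, so q_p = -12*sin(2*t)/169 - 5*cos(2*t)/169.

q = -12*sin(2*t)/169 - 5*cos(2*t)/169 + C1*exp(-3*t) + C2*t*exp(-3*t)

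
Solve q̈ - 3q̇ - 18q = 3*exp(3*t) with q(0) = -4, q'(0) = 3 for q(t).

q = -53*exp(-3*t)/18 - 8*exp(6*t)/9 - exp(3*t)/6

Characteristic equation r² - 3r - 18 = 0 factors as (r - 6)(r + 3) = 0, so r = 6, -3.
Hence q_h = C1*exp(6*t) + C2*exp(-3*t).
Try q_p = A*exp(3*t). Substituting into the equation and dividing by exp(3*t) gives A = -1/6, so q_p = -exp(3*t)/6.
General solution: q = -exp(3*t)/6 + C1*exp(6*t) + C2*exp(-3*t).
Apply the initial conditions: q(0) = -1/6 + C1 + C2 = -4 and q'(0) = -1/2 - 3*C2 + 6*C1 = 3. Solving gives C1 = -8/9, C2 = -53/18.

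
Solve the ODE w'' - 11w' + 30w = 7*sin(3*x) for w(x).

w = 49*sin(3*x)/510 + 77*cos(3*x)/510 + C1*exp(6*x) + C2*exp(5*x)

Characteristic equation r² - 11r + 30 = 0 factors as (r - 6)(r - 5) = 0, so r = 6, 5.
Hence w_h = C1*exp(6*x) + C2*exp(5*x).
Try w_p = A*cos(3*x) + B*sin(3*x). Substituting and equating the coefficients of cos(3x) and sin(3x) gives A = 77/510, B = 49/510, so w_p = 49*sin(3*x)/510 + 77*cos(3*x)/510.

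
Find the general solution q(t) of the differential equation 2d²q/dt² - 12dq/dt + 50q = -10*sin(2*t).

Divide through by 2: q'' - 6q' + 25q = -5*sin(2*t).
Characteristic equation r² - 6r + 25 = 0 has discriminant (-6)² - 4·(25) = -64 < 0, so r = 3 ± 4i.
Hence q_h = C1*cos(4*t)*exp(3*t) + C2*exp(3*t)*sin(4*t).
Try q_p = A*cos(2*t) + B*sin(2*t). Substituting and equating the coefficients of cos(2t) and sin(2t) gives A = -4/39, B = -7/39, so q_p = -7*sin(2*t)/39 - 4*cos(2*t)/39.

q = -7*sin(2*t)/39 - 4*cos(2*t)/39 + C1*cos(4*t)*exp(3*t) + C2*exp(3*t)*sin(4*t)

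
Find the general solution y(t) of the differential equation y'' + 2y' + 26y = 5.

Characteristic equation r² + 2r + 26 = 0 has discriminant (2)² - 4·(26) = -100 < 0, so r = -1 ± 5i.
Hence y_h = C1*cos(5*t)*exp(-t) + C2*exp(-t)*sin(5*t).
For the particular solution try y_p = A0. Substituting and matching coefficients of each power of t gives A0 = 5/26, so y_p = 5/26.

y = 5/26 + C1*cos(5*t)*exp(-t) + C2*exp(-t)*sin(5*t)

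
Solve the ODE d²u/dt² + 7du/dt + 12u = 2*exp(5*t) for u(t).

u = exp(5*t)/36 + C1*exp(-4*t) + C2*exp(-3*t)

Characteristic equation r² + 7r + 12 = 0 factors as (r + 4)(r + 3) = 0, so r = -4, -3.
Hence u_h = C1*exp(-4*t) + C2*exp(-3*t).
Try u_p = A*exp(5*t). Substituting into the equation and dividing by exp(5*t) gives A = 1/36, so u_p = exp(5*t)/36.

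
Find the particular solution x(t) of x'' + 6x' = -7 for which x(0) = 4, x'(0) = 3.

Characteristic equation r² + 6r = 0 factors as (r + 6)r = 0, so r = -6, 0.
Hence x_h = C1*exp(-6*t) + C2.
Since 1 solves the homogeneous equation (r = 0 is a root of multiplicity 1), multiply the trial by t. Try x_p = A*t. Substituting into the equation and dividing by 1 gives A = -7/6, so x_p = -7*t/6.
General solution: x = C2 - 7*t/6 + C1*exp(-6*t).
Apply the initial conditions: x(0) = C1 + C2 = 4 and x'(0) = -7/6 - 6*C1 = 3. Solving gives C1 = -25/36, C2 = 169/36.

x = 169/36 - 25*exp(-6*t)/36 - 7*t/6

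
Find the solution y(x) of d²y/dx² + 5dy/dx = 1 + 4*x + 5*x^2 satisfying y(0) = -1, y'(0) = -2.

y = -178/125 + x**3/3 + x**2/5 + 3*x/25 + 53*exp(-5*x)/125

Characteristic equation r² + 5r = 0 factors as (r + 5)r = 0, so r = -5, 0.
Hence y_h = C1*exp(-5*x) + C2.
Since 0 is a characteristic root (multiplicity 1), multiply the polynomial trial by x: try y_p = x*(A0 + A1*x + A2*x^2). Substituting and matching coefficients of each power of x gives A0 = 3/25, A1 = 1/5, A2 = 1/3, so y_p = x^3/3 + x^2/5 + 3*x/25.
General solution: y = C2 + x^3/3 + x^2/5 + 3*x/25 + C1*exp(-5*x).
Apply the initial conditions: y(0) = C1 + C2 = -1 and y'(0) = 3/25 - 5*C1 = -2. Solving gives C1 = 53/125, C2 = -178/125.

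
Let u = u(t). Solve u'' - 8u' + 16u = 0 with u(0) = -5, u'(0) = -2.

Characteristic equation r² - 8r + 16 = 0 has discriminant (-8)² - 4·(16) = 0, so r = 4 is a repeated root.
Hence u_h = (C1 + C2*t)*exp(4*t).
Apply the initial conditions: u(0) = C1 = -5 and u'(0) = C2 + 4*C1 = -2. Solving gives C1 = -5, C2 = 18.

u = -5*exp(4*t) + 18*t*exp(4*t)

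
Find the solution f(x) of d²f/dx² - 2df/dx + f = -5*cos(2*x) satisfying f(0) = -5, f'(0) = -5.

Characteristic equation r² - 2r + 1 = 0 has discriminant (-2)² - 4·(1) = 0, so r = 1 is a repeated root.
Hence f_h = (C1 + C2*x)*exp(x).
Try f_p = A*cos(2*x) + B*sin(2*x). Substituting and equating the coefficients of cos(2x) and sin(2x) gives A = 3/5, B = 4/5, so f_p = 3*cos(2*x)/5 + 4*sin(2*x)/5.
General solution: f = 3*cos(2*x)/5 + 4*sin(2*x)/5 + C1*exp(x) + C2*x*exp(x).
Apply the initial conditions: f(0) = 3/5 + C1 = -5 and f'(0) = 8/5 + C1 + C2 = -5. Solving gives C1 = -28/5, C2 = -1.

f = -28*exp(x)/5 + 3*cos(2*x)/5 + 4*sin(2*x)/5 - x*exp(x)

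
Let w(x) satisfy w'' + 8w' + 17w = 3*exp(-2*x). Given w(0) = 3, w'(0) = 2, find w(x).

w = 3*exp(-2*x)/5 + 12*cos(x)*exp(-4*x)/5 + 64*exp(-4*x)*sin(x)/5

Characteristic equation r² + 8r + 17 = 0 has discriminant (8)² - 4·(17) = -4 < 0, so r = -4 ± i.
Hence w_h = C1*cos(x)*exp(-4*x) + C2*exp(-4*x)*sin(x).
Try w_p = A*exp(-2*x). Substituting into the equation and dividing by exp(-2*x) gives A = 3/5, so w_p = 3*exp(-2*x)/5.
General solution: w = 3*exp(-2*x)/5 + C1*cos(x)*exp(-4*x) + C2*exp(-4*x)*sin(x).
Apply the initial conditions: w(0) = 3/5 + C1 = 3 and w'(0) = -6/5 + C2 - 4*C1 = 2. Solving gives C1 = 12/5, C2 = 64/5.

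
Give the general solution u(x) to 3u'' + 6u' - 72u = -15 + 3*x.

u = 59/288 - x/24 + C1*exp(-6*x) + C2*exp(4*x)

Divide through by 3: u'' + 2u' - 24u = -5 + x.
Characteristic equation r² + 2r - 24 = 0 factors as (r + 6)(r - 4) = 0, so r = -6, 4.
Hence u_h = C1*exp(-6*x) + C2*exp(4*x).
For the particular solution try u_p = A0 + A1*x. Substituting and matching coefficients of each power of x gives A0 = 59/288, A1 = -1/24, so u_p = 59/288 - x/24.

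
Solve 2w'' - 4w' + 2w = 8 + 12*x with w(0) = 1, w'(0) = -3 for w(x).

Divide through by 2: w'' - 2w' + w = 4 + 6*x.
Characteristic equation r² - 2r + 1 = 0 has discriminant (-2)² - 4·(1) = 0, so r = 1 is a repeated root.
Hence w_h = (C1 + C2*x)*exp(x).
For the particular solution try w_p = A0 + A1*x. Substituting and matching coefficients of each power of x gives A0 = 16, A1 = 6, so w_p = 16 + 6*x.
General solution: w = 16 + 6*x + C1*exp(x) + C2*x*exp(x).
Apply the initial conditions: w(0) = 16 + C1 = 1 and w'(0) = 6 + C1 + C2 = -3. Solving gives C1 = -15, C2 = 6.

w = 16 - 15*exp(x) + 6*x + 6*x*exp(x)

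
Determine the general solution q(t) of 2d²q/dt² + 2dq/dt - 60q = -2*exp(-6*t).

q = C1*exp(-6*t) + C2*exp(5*t) + t*exp(-6*t)/11

Divide through by 2: q'' + q' - 30q = -exp(-6*t).
Characteristic equation r² + r - 30 = 0 factors as (r + 6)(r - 5) = 0, so r = -6, 5.
Hence q_h = C1*exp(-6*t) + C2*exp(5*t).
Since exp(-6*t) solves the homogeneous equation (r = -6 is a root of multiplicity 1), multiply the trial by t. Try q_p = A*t*exp(-6*t). Substituting into the equation and dividing by exp(-6*t) gives A = 1/11, so q_p = t*exp(-6*t)/11.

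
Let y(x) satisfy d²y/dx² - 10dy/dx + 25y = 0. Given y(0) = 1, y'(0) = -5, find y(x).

Characteristic equation r² - 10r + 25 = 0 has discriminant (-10)² - 4·(25) = 0, so r = 5 is a repeated root.
Hence y_h = (C1 + C2*x)*exp(5*x).
Apply the initial conditions: y(0) = C1 = 1 and y'(0) = C2 + 5*C1 = -5. Solving gives C1 = 1, C2 = -10.

y = -10*x*exp(5*x) + exp(5*x)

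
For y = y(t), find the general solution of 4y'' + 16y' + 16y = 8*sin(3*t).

y = -24*cos(3*t)/169 - 10*sin(3*t)/169 + C1*exp(-2*t) + C2*t*exp(-2*t)

Divide through by 4: y'' + 4y' + 4y = 2*sin(3*t).
Characteristic equation r² + 4r + 4 = 0 has discriminant (4)² - 4·(4) = 0, so r = -2 is a repeated root.
Hence y_h = (C1 + C2*t)*exp(-2*t).
Try y_p = A*cos(3*t) + B*sin(3*t). Substituting and equating the coefficients of cos(3t) and sin(3t) gives A = -24/169, B = -10/169, so y_p = -24*cos(3*t)/169 - 10*sin(3*t)/169.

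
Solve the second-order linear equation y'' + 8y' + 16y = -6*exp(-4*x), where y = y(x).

Characteristic equation r² + 8r + 16 = 0 has discriminant (8)² - 4·(16) = 0, so r = -4 is a repeated root.
Hence y_h = (C1 + C2*x)*exp(-4*x).
Since exp(-4*x) solves the homogeneous equation (r = -4 is a root of multiplicity 2), multiply the trial by x^2. Try y_p = A*x^2*exp(-4*x). Substituting into the equation and dividing by exp(-4*x) gives A = -3, so y_p = -3*x^2*exp(-4*x).

y = C1*exp(-4*x) - 3*x**2*exp(-4*x) + C2*x*exp(-4*x)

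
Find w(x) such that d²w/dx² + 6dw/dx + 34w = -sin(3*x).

Characteristic equation r² + 6r + 34 = 0 has discriminant (6)² - 4·(34) = -100 < 0, so r = -3 ± 5i.
Hence w_h = C1*cos(5*x)*exp(-3*x) + C2*exp(-3*x)*sin(5*x).
Try w_p = A*cos(3*x) + B*sin(3*x). Substituting and equating the coefficients of cos(3x) and sin(3x) gives A = 18/949, B = -25/949, so w_p = -25*sin(3*x)/949 + 18*cos(3*x)/949.

w = -25*sin(3*x)/949 + 18*cos(3*x)/949 + C1*cos(5*x)*exp(-3*x) + C2*exp(-3*x)*sin(5*x)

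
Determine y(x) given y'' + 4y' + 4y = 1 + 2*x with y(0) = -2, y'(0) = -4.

Characteristic equation r² + 4r + 4 = 0 has discriminant (4)² - 4·(4) = 0, so r = -2 is a repeated root.
Hence y_h = (C1 + C2*x)*exp(-2*x).
For the particular solution try y_p = A0 + A1*x. Substituting and matching coefficients of each power of x gives A0 = -1/4, A1 = 1/2, so y_p = -1/4 + x/2.
General solution: y = -1/4 + x/2 + C1*exp(-2*x) + C2*x*exp(-2*x).
Apply the initial conditions: y(0) = -1/4 + C1 = -2 and y'(0) = 1/2 + C2 - 2*C1 = -4. Solving gives C1 = -7/4, C2 = -8.

y = -1/4 + x/2 - 7*exp(-2*x)/4 - 8*x*exp(-2*x)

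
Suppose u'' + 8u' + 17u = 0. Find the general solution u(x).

u = C1*cos(x)*exp(-4*x) + C2*exp(-4*x)*sin(x)

Characteristic equation r² + 8r + 17 = 0 has discriminant (8)² - 4·(17) = -4 < 0, so r = -4 ± i.
Hence u_h = C1*cos(x)*exp(-4*x) + C2*exp(-4*x)*sin(x).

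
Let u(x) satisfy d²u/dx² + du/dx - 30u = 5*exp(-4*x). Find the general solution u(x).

Characteristic equation r² + r - 30 = 0 factors as (r + 6)(r - 5) = 0, so r = -6, 5.
Hence u_h = C1*exp(-6*x) + C2*exp(5*x).
Try u_p = A*exp(-4*x). Substituting into the equation and dividing by exp(-4*x) gives A = -5/18, so u_p = -5*exp(-4*x)/18.

u = -5*exp(-4*x)/18 + C1*exp(-6*x) + C2*exp(5*x)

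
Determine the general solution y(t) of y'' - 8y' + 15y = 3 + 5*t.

Characteristic equation r² - 8r + 15 = 0 factors as (r - 3)(r - 5) = 0, so r = 3, 5.
Hence y_h = C1*exp(3*t) + C2*exp(5*t).
For the particular solution try y_p = A0 + A1*t. Substituting and matching coefficients of each power of t gives A0 = 17/45, A1 = 1/3, so y_p = 17/45 + t/3.

y = 17/45 + t/3 + C1*exp(3*t) + C2*exp(5*t)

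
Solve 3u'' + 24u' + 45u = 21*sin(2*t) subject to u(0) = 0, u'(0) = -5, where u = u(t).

u = -112*cos(2*t)/377 - 51*exp(-3*t)/26 + 77*sin(2*t)/377 + 131*exp(-5*t)/58

Divide through by 3: u'' + 8u' + 15u = 7*sin(2*t).
Characteristic equation r² + 8r + 15 = 0 factors as (r + 3)(r + 5) = 0, so r = -3, -5.
Hence u_h = C1*exp(-3*t) + C2*exp(-5*t).
Try u_p = A*cos(2*t) + B*sin(2*t). Substituting and equating the coefficients of cos(2t) and sin(2t) gives A = -112/377, B = 77/377, so u_p = -112*cos(2*t)/377 + 77*sin(2*t)/377.
General solution: u = -112*cos(2*t)/377 + 77*sin(2*t)/377 + C1*exp(-3*t) + C2*exp(-5*t).
Apply the initial conditions: u(0) = -112/377 + C1 + C2 = 0 and u'(0) = 154/377 - 5*C2 - 3*C1 = -5. Solving gives C1 = -51/26, C2 = 131/58.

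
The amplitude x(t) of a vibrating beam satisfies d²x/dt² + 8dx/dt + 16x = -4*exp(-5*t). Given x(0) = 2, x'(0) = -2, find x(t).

Characteristic equation r² + 8r + 16 = 0 has discriminant (8)² - 4·(16) = 0, so r = -4 is a repeated root.
Hence x_h = (C1 + C2*t)*exp(-4*t).
Try x_p = A*exp(-5*t). Substituting into the equation and dividing by exp(-5*t) gives A = -4, so x_p = -4*exp(-5*t).
General solution: x = -4*exp(-5*t) + C1*exp(-4*t) + C2*t*exp(-4*t).
Apply the initial conditions: x(0) = -4 + C1 = 2 and x'(0) = 20 + C2 - 4*C1 = -2. Solving gives C1 = 6, C2 = 2.

x = -4*exp(-5*t) + 6*exp(-4*t) + 2*t*exp(-4*t)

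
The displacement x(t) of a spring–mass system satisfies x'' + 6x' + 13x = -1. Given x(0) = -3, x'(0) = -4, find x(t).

Characteristic equation r² + 6r + 13 = 0 has discriminant (6)² - 4·(13) = -16 < 0, so r = -3 ± 2i.
Hence x_h = C1*cos(2*t)*exp(-3*t) + C2*exp(-3*t)*sin(2*t).
For the particular solution try x_p = A0. Substituting and matching coefficients of each power of t gives A0 = -1/13, so x_p = -1/13.
General solution: x = -1/13 + C1*cos(2*t)*exp(-3*t) + C2*exp(-3*t)*sin(2*t).
Apply the initial conditions: x(0) = -1/13 + C1 = -3 and x'(0) = -3*C1 + 2*C2 = -4. Solving gives C1 = -38/13, C2 = -83/13.

x = -1/13 - 83*exp(-3*t)*sin(2*t)/13 - 38*cos(2*t)*exp(-3*t)/13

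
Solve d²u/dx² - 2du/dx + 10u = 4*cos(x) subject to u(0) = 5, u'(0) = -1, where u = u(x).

u = -8*sin(x)/85 + 36*cos(x)/85 - 466*exp(x)*sin(3*x)/255 + 389*cos(3*x)*exp(x)/85

Characteristic equation r² - 2r + 10 = 0 has discriminant (-2)² - 4·(10) = -36 < 0, so r = 1 ± 3i.
Hence u_h = C1*cos(3*x)*exp(x) + C2*exp(x)*sin(3*x).
Try u_p = A*cos(x) + B*sin(x). Substituting and equating the coefficients of cos(x) and sin(x) gives A = 36/85, B = -8/85, so u_p = -8*sin(x)/85 + 36*cos(x)/85.
General solution: u = -8*sin(x)/85 + 36*cos(x)/85 + C1*cos(3*x)*exp(x) + C2*exp(x)*sin(3*x).
Apply the initial conditions: u(0) = 36/85 + C1 = 5 and u'(0) = -8/85 + C1 + 3*C2 = -1. Solving gives C1 = 389/85, C2 = -466/255.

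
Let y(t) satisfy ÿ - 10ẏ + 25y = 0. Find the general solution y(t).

Characteristic equation r² - 10r + 25 = 0 has discriminant (-10)² - 4·(25) = 0, so r = 5 is a repeated root.
Hence y_h = (C1 + C2*t)*exp(5*t).

y = C1*exp(5*t) + C2*t*exp(5*t)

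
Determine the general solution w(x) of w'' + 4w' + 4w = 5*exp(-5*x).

w = 5*exp(-5*x)/9 + C1*exp(-2*x) + C2*x*exp(-2*x)

Characteristic equation r² + 4r + 4 = 0 has discriminant (4)² - 4·(4) = 0, so r = -2 is a repeated root.
Hence w_h = (C1 + C2*x)*exp(-2*x).
Try w_p = A*exp(-5*x). Substituting into the equation and dividing by exp(-5*x) gives A = 5/9, so w_p = 5*exp(-5*x)/9.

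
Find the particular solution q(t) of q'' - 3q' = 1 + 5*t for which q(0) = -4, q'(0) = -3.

Characteristic equation r² - 3r = 0 factors as (r - 3)r = 0, so r = 3, 0.
Hence q_h = C1*exp(3*t) + C2.
Since 0 is a characteristic root (multiplicity 1), multiply the polynomial trial by t: try q_p = t*(A0 + A1*t). Substituting and matching coefficients of each power of t gives A0 = -8/9, A1 = -5/6, so q_p = -8*t/9 - 5*t^2/6.
General solution: q = C2 - 8*t/9 - 5*t^2/6 + C1*exp(3*t).
Apply the initial conditions: q(0) = C1 + C2 = -4 and q'(0) = -8/9 + 3*C1 = -3. Solving gives C1 = -19/27, C2 = -89/27.

q = -89/27 - 19*exp(3*t)/27 - 8*t/9 - 5*t**2/6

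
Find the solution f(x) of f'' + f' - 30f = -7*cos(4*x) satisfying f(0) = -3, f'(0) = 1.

Characteristic equation r² + r - 30 = 0 factors as (r - 5)(r + 6) = 0, so r = 5, -6.
Hence f_h = C1*exp(5*x) + C2*exp(-6*x).
Try f_p = A*cos(4*x) + B*sin(4*x). Substituting and equating the coefficients of cos(4x) and sin(4x) gives A = 161/1066, B = -7/533, so f_p = -7*sin(4*x)/533 + 161*cos(4*x)/1066.
General solution: f = -7*sin(4*x)/533 + 161*cos(4*x)/1066 + C1*exp(5*x) + C2*exp(-6*x).
Apply the initial conditions: f(0) = 161/1066 + C1 + C2 = -3 and f'(0) = -28/533 - 6*C2 + 5*C1 = 1. Solving gives C1 = -732/451, C2 = -437/286.

f = -732*exp(5*x)/451 - 437*exp(-6*x)/286 - 7*sin(4*x)/533 + 161*cos(4*x)/1066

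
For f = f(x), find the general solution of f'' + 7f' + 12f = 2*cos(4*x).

f = -cos(4*x)/100 + 7*sin(4*x)/100 + C1*exp(-3*x) + C2*exp(-4*x)

Characteristic equation r² + 7r + 12 = 0 factors as (r + 3)(r + 4) = 0, so r = -3, -4.
Hence f_h = C1*exp(-3*x) + C2*exp(-4*x).
Try f_p = A*cos(4*x) + B*sin(4*x). Substituting and equating the coefficients of cos(4x) and sin(4x) gives A = -1/100, B = 7/100, so f_p = -cos(4*x)/100 + 7*sin(4*x)/100.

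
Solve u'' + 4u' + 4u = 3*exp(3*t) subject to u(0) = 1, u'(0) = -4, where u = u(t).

Characteristic equation r² + 4r + 4 = 0 has discriminant (4)² - 4·(4) = 0, so r = -2 is a repeated root.
Hence u_h = (C1 + C2*t)*exp(-2*t).
Try u_p = A*exp(3*t). Substituting into the equation and dividing by exp(3*t) gives A = 3/25, so u_p = 3*exp(3*t)/25.
General solution: u = 3*exp(3*t)/25 + C1*exp(-2*t) + C2*t*exp(-2*t).
Apply the initial conditions: u(0) = 3/25 + C1 = 1 and u'(0) = 9/25 + C2 - 2*C1 = -4. Solving gives C1 = 22/25, C2 = -13/5.

u = 3*exp(3*t)/25 + 22*exp(-2*t)/25 - 13*t*exp(-2*t)/5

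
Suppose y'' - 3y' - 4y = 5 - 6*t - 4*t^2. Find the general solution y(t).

Characteristic equation r² - 3r - 4 = 0 factors as (r - 4)(r + 1) = 0, so r = 4, -1.
Hence y_h = C1*exp(4*t) + C2*exp(-t).
For the particular solution try y_p = A0 + A1*t + A2*t^2. Substituting and matching coefficients of each power of t gives A0 = -3/4, A1 = 0, A2 = 1, so y_p = -3/4 + t^2.

y = -3/4 + t**2 + C1*exp(4*t) + C2*exp(-t)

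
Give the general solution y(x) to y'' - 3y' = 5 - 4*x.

Characteristic equation r² - 3r = 0 factors as (r - 3)r = 0, so r = 3, 0.
Hence y_h = C1*exp(3*x) + C2.
Since 0 is a characteristic root (multiplicity 1), multiply the polynomial trial by x: try y_p = x*(A0 + A1*x). Substituting and matching coefficients of each power of x gives A0 = -11/9, A1 = 2/3, so y_p = -11*x/9 + 2*x^2/3.

y = C2 - 11*x/9 + 2*x**2/3 + C1*exp(3*x)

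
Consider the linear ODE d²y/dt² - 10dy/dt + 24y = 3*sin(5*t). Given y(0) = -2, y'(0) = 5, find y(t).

y = -356*exp(4*t)/41 - 3*sin(5*t)/2501 + 150*cos(5*t)/2501 + 404*exp(6*t)/61

Characteristic equation r² - 10r + 24 = 0 factors as (r - 6)(r - 4) = 0, so r = 6, 4.
Hence y_h = C1*exp(6*t) + C2*exp(4*t).
Try y_p = A*cos(5*t) + B*sin(5*t). Substituting and equating the coefficients of cos(5t) and sin(5t) gives A = 150/2501, B = -3/2501, so y_p = -3*sin(5*t)/2501 + 150*cos(5*t)/2501.
General solution: y = -3*sin(5*t)/2501 + 150*cos(5*t)/2501 + C1*exp(6*t) + C2*exp(4*t).
Apply the initial conditions: y(0) = 150/2501 + C1 + C2 = -2 and y'(0) = -15/2501 + 4*C2 + 6*C1 = 5. Solving gives C1 = 404/61, C2 = -356/41.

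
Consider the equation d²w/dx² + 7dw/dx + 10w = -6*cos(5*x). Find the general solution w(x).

Characteristic equation r² + 7r + 10 = 0 factors as (r + 5)(r + 2) = 0, so r = -5, -2.
Hence w_h = C1*exp(-5*x) + C2*exp(-2*x).
Try w_p = A*cos(5*x) + B*sin(5*x). Substituting and equating the coefficients of cos(5x) and sin(5x) gives A = 9/145, B = -21/145, so w_p = -21*sin(5*x)/145 + 9*cos(5*x)/145.

w = -21*sin(5*x)/145 + 9*cos(5*x)/145 + C1*exp(-5*x) + C2*exp(-2*x)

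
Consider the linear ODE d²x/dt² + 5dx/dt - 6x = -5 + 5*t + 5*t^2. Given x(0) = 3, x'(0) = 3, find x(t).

Characteristic equation r² + 5r - 6 = 0 factors as (r - 1)(r + 6) = 0, so r = 1, -6.
Hence x_h = C1*exp(t) + C2*exp(-6*t).
For the particular solution try x_p = A0 + A1*t + A2*t^2. Substituting and matching coefficients of each power of t gives A0 = -35/27, A1 = -20/9, A2 = -5/6, so x_p = -35/27 - 20*t/9 - 5*t^2/6.
General solution: x = -35/27 - 20*t/9 - 5*t^2/6 + C1*exp(t) + C2*exp(-6*t).
Apply the initial conditions: x(0) = -35/27 + C1 + C2 = 3 and x'(0) = -20/9 + C1 - 6*C2 = 3. Solving gives C1 = 31/7, C2 = -25/189.

x = -35/27 - 25*exp(-6*t)/189 - 20*t/9 - 5*t**2/6 + 31*exp(t)/7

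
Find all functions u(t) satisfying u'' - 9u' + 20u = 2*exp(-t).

Characteristic equation r² - 9r + 20 = 0 factors as (r - 5)(r - 4) = 0, so r = 5, 4.
Hence u_h = C1*exp(5*t) + C2*exp(4*t).
Try u_p = A*exp(-t). Substituting into the equation and dividing by exp(-t) gives A = 1/15, so u_p = exp(-t)/15.

u = exp(-t)/15 + C1*exp(5*t) + C2*exp(4*t)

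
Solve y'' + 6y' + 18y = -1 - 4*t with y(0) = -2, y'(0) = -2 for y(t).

y = 1/54 - 2*t/9 - 109*cos(3*t)*exp(-3*t)/54 - 47*exp(-3*t)*sin(3*t)/18

Characteristic equation r² + 6r + 18 = 0 has discriminant (6)² - 4·(18) = -36 < 0, so r = -3 ± 3i.
Hence y_h = C1*cos(3*t)*exp(-3*t) + C2*exp(-3*t)*sin(3*t).
For the particular solution try y_p = A0 + A1*t. Substituting and matching coefficients of each power of t gives A0 = 1/54, A1 = -2/9, so y_p = 1/54 - 2*t/9.
General solution: y = 1/54 - 2*t/9 + C1*cos(3*t)*exp(-3*t) + C2*exp(-3*t)*sin(3*t).
Apply the initial conditions: y(0) = 1/54 + C1 = -2 and y'(0) = -2/9 - 3*C1 + 3*C2 = -2. Solving gives C1 = -109/54, C2 = -47/18.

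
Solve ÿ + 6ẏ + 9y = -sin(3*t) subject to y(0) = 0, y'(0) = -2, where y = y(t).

y = -exp(-3*t)/18 + cos(3*t)/18 - 13*t*exp(-3*t)/6

Characteristic equation r² + 6r + 9 = 0 has discriminant (6)² - 4·(9) = 0, so r = -3 is a repeated root.
Hence y_h = (C1 + C2*t)*exp(-3*t).
Try y_p = A*cos(3*t) + B*sin(3*t). Substituting and equating the coefficients of cos(3t) and sin(3t) gives A = 1/18, B = 0, so y_p = cos(3*t)/18.
General solution: y = cos(3*t)/18 + C1*exp(-3*t) + C2*t*exp(-3*t).
Apply the initial conditions: y(0) = 1/18 + C1 = 0 and y'(0) = C2 - 3*C1 = -2. Solving gives C1 = -1/18, C2 = -13/6.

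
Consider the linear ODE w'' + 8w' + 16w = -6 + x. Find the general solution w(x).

w = -13/32 + x/16 + C1*exp(-4*x) + C2*x*exp(-4*x)

Characteristic equation r² + 8r + 16 = 0 has discriminant (8)² - 4·(16) = 0, so r = -4 is a repeated root.
Hence w_h = (C1 + C2*x)*exp(-4*x).
For the particular solution try w_p = A0 + A1*x. Substituting and matching coefficients of each power of x gives A0 = -13/32, A1 = 1/16, so w_p = -13/32 + x/16.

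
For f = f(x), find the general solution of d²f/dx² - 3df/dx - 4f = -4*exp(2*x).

f = 2*exp(2*x)/3 + C1*exp(4*x) + C2*exp(-x)

Characteristic equation r² - 3r - 4 = 0 factors as (r - 4)(r + 1) = 0, so r = 4, -1.
Hence f_h = C1*exp(4*x) + C2*exp(-x).
Try f_p = A*exp(2*x). Substituting into the equation and dividing by exp(2*x) gives A = 2/3, so f_p = 2*exp(2*x)/3.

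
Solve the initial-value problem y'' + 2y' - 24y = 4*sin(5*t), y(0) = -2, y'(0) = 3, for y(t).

Characteristic equation r² + 2r - 24 = 0 factors as (r - 4)(r + 6) = 0, so r = 4, -6.
Hence y_h = C1*exp(4*t) + C2*exp(-6*t).
Try y_p = A*cos(5*t) + B*sin(5*t). Substituting and equating the coefficients of cos(5t) and sin(5t) gives A = -40/2501, B = -196/2501, so y_p = -196*sin(5*t)/2501 - 40*cos(5*t)/2501.
General solution: y = -196*sin(5*t)/2501 - 40*cos(5*t)/2501 + C1*exp(4*t) + C2*exp(-6*t).
Apply the initial conditions: y(0) = -40/2501 + C1 + C2 = -2 and y'(0) = -980/2501 - 6*C2 + 4*C1 = 3. Solving gives C1 = -349/410, C2 = -691/610.

y = -691*exp(-6*t)/610 - 349*exp(4*t)/410 - 196*sin(5*t)/2501 - 40*cos(5*t)/2501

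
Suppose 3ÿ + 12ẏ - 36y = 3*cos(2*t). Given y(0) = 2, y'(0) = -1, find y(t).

Divide through by 3: y'' + 4y' - 12y = cos(2*t).
Characteristic equation r² + 4r - 12 = 0 factors as (r + 6)(r - 2) = 0, so r = -6, 2.
Hence y_h = C1*exp(-6*t) + C2*exp(2*t).
Try y_p = A*cos(2*t) + B*sin(2*t). Substituting and equating the coefficients of cos(2t) and sin(2t) gives A = -1/20, B = 1/40, so y_p = -cos(2*t)/20 + sin(2*t)/40.
General solution: y = -cos(2*t)/20 + sin(2*t)/40 + C1*exp(-6*t) + C2*exp(2*t).
Apply the initial conditions: y(0) = -1/20 + C1 + C2 = 2 and y'(0) = 1/20 - 6*C1 + 2*C2 = -1. Solving gives C1 = 103/160, C2 = 45/32.

y = -cos(2*t)/20 + sin(2*t)/40 + 45*exp(2*t)/32 + 103*exp(-6*t)/160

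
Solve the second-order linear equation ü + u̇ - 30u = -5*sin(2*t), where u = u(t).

Characteristic equation r² + r - 30 = 0 factors as (r + 6)(r - 5) = 0, so r = -6, 5.
Hence u_h = C1*exp(-6*t) + C2*exp(5*t).
Try u_p = A*cos(2*t) + B*sin(2*t). Substituting and equating the coefficients of cos(2t) and sin(2t) gives A = 1/116, B = 17/116, so u_p = cos(2*t)/116 + 17*sin(2*t)/116.

u = cos(2*t)/116 + 17*sin(2*t)/116 + C1*exp(-6*t) + C2*exp(5*t)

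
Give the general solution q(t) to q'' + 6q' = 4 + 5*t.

Characteristic equation r² + 6r = 0 factors as (r + 6)r = 0, so r = -6, 0.
Hence q_h = C1*exp(-6*t) + C2.
Since 0 is a characteristic root (multiplicity 1), multiply the polynomial trial by t: try q_p = t*(A0 + A1*t). Substituting and matching coefficients of each power of t gives A0 = 19/36, A1 = 5/12, so q_p = 5*t^2/12 + 19*t/36.

q = C2 + 5*t**2/12 + 19*t/36 + C1*exp(-6*t)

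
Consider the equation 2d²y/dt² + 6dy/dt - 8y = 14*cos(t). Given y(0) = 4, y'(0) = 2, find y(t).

Divide through by 2: y'' + 3y' - 4y = 7*cos(t).
Characteristic equation r² + 3r - 4 = 0 factors as (r - 1)(r + 4) = 0, so r = 1, -4.
Hence y_h = C1*exp(t) + C2*exp(-4*t).
Try y_p = A*cos(t) + B*sin(t). Substituting and equating the coefficients of cos(t) and sin(t) gives A = -35/34, B = 21/34, so y_p = -35*cos(t)/34 + 21*sin(t)/34.
General solution: y = -35*cos(t)/34 + 21*sin(t)/34 + C1*exp(t) + C2*exp(-4*t).
Apply the initial conditions: y(0) = -35/34 + C1 + C2 = 4 and y'(0) = 21/34 + C1 - 4*C2 = 2. Solving gives C1 = 43/10, C2 = 62/85.

y = -35*cos(t)/34 + 21*sin(t)/34 + 43*exp(t)/10 + 62*exp(-4*t)/85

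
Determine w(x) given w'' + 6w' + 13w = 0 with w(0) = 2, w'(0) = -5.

Characteristic equation r² + 6r + 13 = 0 has discriminant (6)² - 4·(13) = -16 < 0, so r = -3 ± 2i.
Hence w_h = C1*cos(2*x)*exp(-3*x) + C2*exp(-3*x)*sin(2*x).
Apply the initial conditions: w(0) = C1 = 2 and w'(0) = -3*C1 + 2*C2 = -5. Solving gives C1 = 2, C2 = 1/2.

w = exp(-3*x)*sin(2*x)/2 + 2*cos(2*x)*exp(-3*x)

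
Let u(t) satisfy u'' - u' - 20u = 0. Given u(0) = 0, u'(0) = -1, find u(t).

Characteristic equation r² - r - 20 = 0 factors as (r - 5)(r + 4) = 0, so r = 5, -4.
Hence u_h = C1*exp(5*t) + C2*exp(-4*t).
Apply the initial conditions: u(0) = C1 + C2 = 0 and u'(0) = -4*C2 + 5*C1 = -1. Solving gives C1 = -1/9, C2 = 1/9.

u = -exp(5*t)/9 + exp(-4*t)/9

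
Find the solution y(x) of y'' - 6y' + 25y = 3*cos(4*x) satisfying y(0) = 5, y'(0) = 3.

Characteristic equation r² - 6r + 25 = 0 has discriminant (-6)² - 4·(25) = -64 < 0, so r = 3 ± 4i.
Hence y_h = C1*cos(4*x)*exp(3*x) + C2*exp(3*x)*sin(4*x).
Try y_p = A*cos(4*x) + B*sin(4*x). Substituting and equating the coefficients of cos(4x) and sin(4x) gives A = 3/73, B = -8/73, so y_p = -8*sin(4*x)/73 + 3*cos(4*x)/73.
General solution: y = -8*sin(4*x)/73 + 3*cos(4*x)/73 + C1*cos(4*x)*exp(3*x) + C2*exp(3*x)*sin(4*x).
Apply the initial conditions: y(0) = 3/73 + C1 = 5 and y'(0) = -32/73 + 3*C1 + 4*C2 = 3. Solving gives C1 = 362/73, C2 = -835/292.

y = -8*sin(4*x)/73 + 3*cos(4*x)/73 - 835*exp(3*x)*sin(4*x)/292 + 362*cos(4*x)*exp(3*x)/73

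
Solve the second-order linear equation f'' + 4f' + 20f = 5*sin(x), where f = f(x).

Characteristic equation r² + 4r + 20 = 0 has discriminant (4)² - 4·(20) = -64 < 0, so r = -2 ± 4i.
Hence f_h = C1*cos(4*x)*exp(-2*x) + C2*exp(-2*x)*sin(4*x).
Try f_p = A*cos(x) + B*sin(x). Substituting and equating the coefficients of cos(x) and sin(x) gives A = -20/377, B = 95/377, so f_p = -20*cos(x)/377 + 95*sin(x)/377.

f = -20*cos(x)/377 + 95*sin(x)/377 + C1*cos(4*x)*exp(-2*x) + C2*exp(-2*x)*sin(4*x)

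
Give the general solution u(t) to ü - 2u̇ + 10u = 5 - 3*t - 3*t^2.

Characteristic equation r² - 2r + 10 = 0 has discriminant (-2)² - 4·(10) = -36 < 0, so r = 1 ± 3i.
Hence u_h = C1*cos(3*t)*exp(t) + C2*exp(t)*sin(3*t).
For the particular solution try u_p = A0 + A1*t + A2*t^2. Substituting and matching coefficients of each power of t gives A0 = 119/250, A1 = -21/50, A2 = -3/10, so u_p = 119/250 - 21*t/50 - 3*t^2/10.

u = 119/250 - 21*t/50 - 3*t**2/10 + C1*cos(3*t)*exp(t) + C2*exp(t)*sin(3*t)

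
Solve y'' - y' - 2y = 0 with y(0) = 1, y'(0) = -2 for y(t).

Characteristic equation r² - r - 2 = 0 factors as (r - 2)(r + 1) = 0, so r = 2, -1.
Hence y_h = C1*exp(2*t) + C2*exp(-t).
Apply the initial conditions: y(0) = C1 + C2 = 1 and y'(0) = -C2 + 2*C1 = -2. Solving gives C1 = -1/3, C2 = 4/3.

y = -exp(2*t)/3 + 4*exp(-t)/3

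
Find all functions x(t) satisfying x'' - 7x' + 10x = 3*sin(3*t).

Characteristic equation r² - 7r + 10 = 0 factors as (r - 5)(r - 2) = 0, so r = 5, 2.
Hence x_h = C1*exp(5*t) + C2*exp(2*t).
Try x_p = A*cos(3*t) + B*sin(3*t). Substituting and equating the coefficients of cos(3t) and sin(3t) gives A = 63/442, B = 3/442, so x_p = 3*sin(3*t)/442 + 63*cos(3*t)/442.

x = 3*sin(3*t)/442 + 63*cos(3*t)/442 + C1*exp(5*t) + C2*exp(2*t)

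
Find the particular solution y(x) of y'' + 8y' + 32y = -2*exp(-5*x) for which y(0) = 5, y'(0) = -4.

Characteristic equation r² + 8r + 32 = 0 has discriminant (8)² - 4·(32) = -64 < 0, so r = -4 ± 4i.
Hence y_h = C1*cos(4*x)*exp(-4*x) + C2*exp(-4*x)*sin(4*x).
Try y_p = A*exp(-5*x). Substituting into the equation and dividing by exp(-5*x) gives A = -2/17, so y_p = -2*exp(-5*x)/17.
General solution: y = -2*exp(-5*x)/17 + C1*cos(4*x)*exp(-4*x) + C2*exp(-4*x)*sin(4*x).
Apply the initial conditions: y(0) = -2/17 + C1 = 5 and y'(0) = 10/17 - 4*C1 + 4*C2 = -4. Solving gives C1 = 87/17, C2 = 135/34.

y = -2*exp(-5*x)/17 + 87*cos(4*x)*exp(-4*x)/17 + 135*exp(-4*x)*sin(4*x)/34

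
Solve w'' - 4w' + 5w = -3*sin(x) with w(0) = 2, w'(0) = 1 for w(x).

w = -3*cos(x)/8 - 3*sin(x)/8 - 27*exp(2*x)*sin(x)/8 + 19*cos(x)*exp(2*x)/8

Characteristic equation r² - 4r + 5 = 0 has discriminant (-4)² - 4·(5) = -4 < 0, so r = 2 ± i.
Hence w_h = C1*cos(x)*exp(2*x) + C2*exp(2*x)*sin(x).
Try w_p = A*cos(x) + B*sin(x). Substituting and equating the coefficients of cos(x) and sin(x) gives A = -3/8, B = -3/8, so w_p = -3*cos(x)/8 - 3*sin(x)/8.
General solution: w = -3*cos(x)/8 - 3*sin(x)/8 + C1*cos(x)*exp(2*x) + C2*exp(2*x)*sin(x).
Apply the initial conditions: w(0) = -3/8 + C1 = 2 and w'(0) = -3/8 + C2 + 2*C1 = 1. Solving gives C1 = 19/8, C2 = -27/8.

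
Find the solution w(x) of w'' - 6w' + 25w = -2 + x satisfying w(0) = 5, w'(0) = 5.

Characteristic equation r² - 6r + 25 = 0 has discriminant (-6)² - 4·(25) = -64 < 0, so r = 3 ± 4i.
Hence w_h = C1*cos(4*x)*exp(3*x) + C2*exp(3*x)*sin(4*x).
For the particular solution try w_p = A0 + A1*x. Substituting and matching coefficients of each power of x gives A0 = -44/625, A1 = 1/25, so w_p = -44/625 + x/25.
General solution: w = -44/625 + x/25 + C1*cos(4*x)*exp(3*x) + C2*exp(3*x)*sin(4*x).
Apply the initial conditions: w(0) = -44/625 + C1 = 5 and w'(0) = 1/25 + 3*C1 + 4*C2 = 5. Solving gives C1 = 3169/625, C2 = -6407/2500.

w = -44/625 + x/25 - 6407*exp(3*x)*sin(4*x)/2500 + 3169*cos(4*x)*exp(3*x)/625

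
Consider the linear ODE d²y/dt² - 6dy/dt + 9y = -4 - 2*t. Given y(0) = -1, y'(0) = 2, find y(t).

y = -16/27 - 11*exp(3*t)/27 - 2*t/9 + 31*t*exp(3*t)/9

Characteristic equation r² - 6r + 9 = 0 has discriminant (-6)² - 4·(9) = 0, so r = 3 is a repeated root.
Hence y_h = (C1 + C2*t)*exp(3*t).
For the particular solution try y_p = A0 + A1*t. Substituting and matching coefficients of each power of t gives A0 = -16/27, A1 = -2/9, so y_p = -16/27 - 2*t/9.
General solution: y = -16/27 - 2*t/9 + C1*exp(3*t) + C2*t*exp(3*t).
Apply the initial conditions: y(0) = -16/27 + C1 = -1 and y'(0) = -2/9 + C2 + 3*C1 = 2. Solving gives C1 = -11/27, C2 = 31/9.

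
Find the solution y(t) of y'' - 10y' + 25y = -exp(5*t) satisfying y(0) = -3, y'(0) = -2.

y = -3*exp(5*t) + 13*t*exp(5*t) - t**2*exp(5*t)/2

Characteristic equation r² - 10r + 25 = 0 has discriminant (-10)² - 4·(25) = 0, so r = 5 is a repeated root.
Hence y_h = (C1 + C2*t)*exp(5*t).
Since exp(5*t) solves the homogeneous equation (r = 5 is a root of multiplicity 2), multiply the trial by t^2. Try y_p = A*t^2*exp(5*t). Substituting into the equation and dividing by exp(5*t) gives A = -1/2, so y_p = -t^2*exp(5*t)/2.
General solution: y = C1*exp(5*t) - t^2*exp(5*t)/2 + C2*t*exp(5*t).
Apply the initial conditions: y(0) = C1 = -3 and y'(0) = C2 + 5*C1 = -2. Solving gives C1 = -3, C2 = 13.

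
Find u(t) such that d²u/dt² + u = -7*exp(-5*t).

u = -7*exp(-5*t)/26 + C1*cos(t) + C2*sin(t)

Characteristic equation r² + 1 = 0 has discriminant (0)² - 4·(1) = -4 < 0, so r = ± i.
Hence u_h = C1*cos(t) + C2*sin(t).
Try u_p = A*exp(-5*t). Substituting into the equation and dividing by exp(-5*t) gives A = -7/26, so u_p = -7*exp(-5*t)/26.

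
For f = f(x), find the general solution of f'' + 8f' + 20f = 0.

f = C1*cos(2*x)*exp(-4*x) + C2*exp(-4*x)*sin(2*x)

Characteristic equation r² + 8r + 20 = 0 has discriminant (8)² - 4·(20) = -16 < 0, so r = -4 ± 2i.
Hence f_h = C1*cos(2*x)*exp(-4*x) + C2*exp(-4*x)*sin(2*x).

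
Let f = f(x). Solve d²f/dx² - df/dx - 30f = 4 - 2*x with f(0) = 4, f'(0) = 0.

f = -61/450 + x/15 + 371*exp(6*x)/198 + 622*exp(-5*x)/275

Characteristic equation r² - r - 30 = 0 factors as (r + 5)(r - 6) = 0, so r = -5, 6.
Hence f_h = C1*exp(-5*x) + C2*exp(6*x).
For the particular solution try f_p = A0 + A1*x. Substituting and matching coefficients of each power of x gives A0 = -61/450, A1 = 1/15, so f_p = -61/450 + x/15.
General solution: f = -61/450 + x/15 + C1*exp(-5*x) + C2*exp(6*x).
Apply the initial conditions: f(0) = -61/450 + C1 + C2 = 4 and f'(0) = 1/15 - 5*C1 + 6*C2 = 0. Solving gives C1 = 622/275, C2 = 371/198.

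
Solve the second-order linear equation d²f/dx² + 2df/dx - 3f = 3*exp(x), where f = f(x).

f = C1*exp(x) + C2*exp(-3*x) + 3*x*exp(x)/4

Characteristic equation r² + 2r - 3 = 0 factors as (r - 1)(r + 3) = 0, so r = 1, -3.
Hence f_h = C1*exp(x) + C2*exp(-3*x).
Since exp(x) solves the homogeneous equation (r = 1 is a root of multiplicity 1), multiply the trial by x. Try f_p = A*x*exp(x). Substituting into the equation and dividing by exp(x) gives A = 3/4, so f_p = 3*x*exp(x)/4.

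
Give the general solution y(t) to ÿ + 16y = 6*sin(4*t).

Characteristic equation r² + 16 = 0 has discriminant (0)² - 4·(16) = -64 < 0, so r = ± 4i.
Hence y_h = C1*cos(4*t) + C2*sin(4*t).
Since ±4i are characteristic roots, multiply the trial by t. Try y_p = t*(A*cos(4*t) + B*sin(4*t)). Substituting and equating the coefficients of cos(4t) and sin(4t) gives A = -3/4, B = 0, so y_p = -3*t*cos(4*t)/4.

y = C1*cos(4*t) + C2*sin(4*t) - 3*t*cos(4*t)/4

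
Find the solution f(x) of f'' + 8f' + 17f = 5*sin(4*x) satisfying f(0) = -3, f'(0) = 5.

Characteristic equation r² + 8r + 17 = 0 has discriminant (8)² - 4·(17) = -4 < 0, so r = -4 ± i.
Hence f_h = C1*cos(x)*exp(-4*x) + C2*exp(-4*x)*sin(x).
Try f_p = A*cos(4*x) + B*sin(4*x). Substituting and equating the coefficients of cos(4x) and sin(4x) gives A = -32/205, B = 1/205, so f_p = -32*cos(4*x)/205 + sin(4*x)/205.
General solution: f = -32*cos(4*x)/205 + sin(4*x)/205 + C1*cos(x)*exp(-4*x) + C2*exp(-4*x)*sin(x).
Apply the initial conditions: f(0) = -32/205 + C1 = -3 and f'(0) = 4/205 + C2 - 4*C1 = 5. Solving gives C1 = -583/205, C2 = -1311/205.

f = -32*cos(4*x)/205 + sin(4*x)/205 - 1311*exp(-4*x)*sin(x)/205 - 583*cos(x)*exp(-4*x)/205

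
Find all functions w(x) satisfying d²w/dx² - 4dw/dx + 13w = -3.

w = -3/13 + C1*cos(3*x)*exp(2*x) + C2*exp(2*x)*sin(3*x)

Characteristic equation r² - 4r + 13 = 0 has discriminant (-4)² - 4·(13) = -36 < 0, so r = 2 ± 3i.
Hence w_h = C1*cos(3*x)*exp(2*x) + C2*exp(2*x)*sin(3*x).
For the particular solution try w_p = A0. Substituting and matching coefficients of each power of x gives A0 = -3/13, so w_p = -3/13.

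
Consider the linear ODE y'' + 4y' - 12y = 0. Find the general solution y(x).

Characteristic equation r² + 4r - 12 = 0 factors as (r + 6)(r - 2) = 0, so r = -6, 2.
Hence y_h = C1*exp(-6*x) + C2*exp(2*x).

y = C1*exp(-6*x) + C2*exp(2*x)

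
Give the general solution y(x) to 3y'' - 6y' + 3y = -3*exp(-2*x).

y = -exp(-2*x)/9 + C1*exp(x) + C2*x*exp(x)

Divide through by 3: y'' - 2y' + y = -exp(-2*x).
Characteristic equation r² - 2r + 1 = 0 has discriminant (-2)² - 4·(1) = 0, so r = 1 is a repeated root.
Hence y_h = (C1 + C2*x)*exp(x).
Try y_p = A*exp(-2*x). Substituting into the equation and dividing by exp(-2*x) gives A = -1/9, so y_p = -exp(-2*x)/9.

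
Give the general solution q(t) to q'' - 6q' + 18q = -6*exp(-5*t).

q = -6*exp(-5*t)/73 + C1*cos(3*t)*exp(3*t) + C2*exp(3*t)*sin(3*t)

Characteristic equation r² - 6r + 18 = 0 has discriminant (-6)² - 4·(18) = -36 < 0, so r = 3 ± 3i.
Hence q_h = C1*cos(3*t)*exp(3*t) + C2*exp(3*t)*sin(3*t).
Try q_p = A*exp(-5*t). Substituting into the equation and dividing by exp(-5*t) gives A = -6/73, so q_p = -6*exp(-5*t)/73.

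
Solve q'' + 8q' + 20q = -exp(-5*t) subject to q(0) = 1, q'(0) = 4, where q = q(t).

Characteristic equation r² + 8r + 20 = 0 has discriminant (8)² - 4·(20) = -16 < 0, so r = -4 ± 2i.
Hence q_h = C1*cos(2*t)*exp(-4*t) + C2*exp(-4*t)*sin(2*t).
Try q_p = A*exp(-5*t). Substituting into the equation and dividing by exp(-5*t) gives A = -1/5, so q_p = -exp(-5*t)/5.
General solution: q = -exp(-5*t)/5 + C1*cos(2*t)*exp(-4*t) + C2*exp(-4*t)*sin(2*t).
Apply the initial conditions: q(0) = -1/5 + C1 = 1 and q'(0) = 1 - 4*C1 + 2*C2 = 4. Solving gives C1 = 6/5, C2 = 39/10.

q = -exp(-5*t)/5 + 6*cos(2*t)*exp(-4*t)/5 + 39*exp(-4*t)*sin(2*t)/10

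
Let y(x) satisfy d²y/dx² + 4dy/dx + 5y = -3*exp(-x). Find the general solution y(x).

Characteristic equation r² + 4r + 5 = 0 has discriminant (4)² - 4·(5) = -4 < 0, so r = -2 ± i.
Hence y_h = C1*cos(x)*exp(-2*x) + C2*exp(-2*x)*sin(x).
Try y_p = A*exp(-x). Substituting into the equation and dividing by exp(-x) gives A = -3/2, so y_p = -3*exp(-x)/2.

y = -3*exp(-x)/2 + C1*cos(x)*exp(-2*x) + C2*exp(-2*x)*sin(x)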